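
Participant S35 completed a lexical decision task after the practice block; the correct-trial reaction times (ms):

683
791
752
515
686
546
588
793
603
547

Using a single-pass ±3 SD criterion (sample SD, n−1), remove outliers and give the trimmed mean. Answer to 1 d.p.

n = 10, ΣRT = 6504, M = 650.400
Σ(x−M)² = 98820.40; s = √(98820.40/9) = 104.786
Cutoffs: 650.400 ± 3·104.786 → [336.0, 964.8]
No RTs fall outside the cutoffs; all 10 retained. Mean = 6504/10 = 650.400

650.4 ms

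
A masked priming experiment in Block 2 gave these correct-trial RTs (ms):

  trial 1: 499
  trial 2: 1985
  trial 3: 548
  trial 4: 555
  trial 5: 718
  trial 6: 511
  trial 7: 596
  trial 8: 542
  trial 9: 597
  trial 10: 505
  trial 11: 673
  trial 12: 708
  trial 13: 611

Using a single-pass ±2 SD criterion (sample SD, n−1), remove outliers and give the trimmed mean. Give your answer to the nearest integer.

n = 13, ΣRT = 9048, M = 696.000
Σ(x−M)² = 1864720.00; s = √(1864720.00/12) = 394.200
Cutoffs: 696.000 ± 2·394.200 → [-92.4, 1484.4]
Outside: 1985 → excluded.
Retained (n=12): Σ = 7063, mean = 7063/12 = 588.583

589 ms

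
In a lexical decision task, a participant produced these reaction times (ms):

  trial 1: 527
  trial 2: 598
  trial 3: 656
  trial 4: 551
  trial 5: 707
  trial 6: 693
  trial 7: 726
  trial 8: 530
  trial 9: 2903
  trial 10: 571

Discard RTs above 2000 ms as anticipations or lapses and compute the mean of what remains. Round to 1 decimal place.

617.7 ms

Excluded: 2903
Retained (n=9): Σ = 5559
Mean = 5559/9 = 617.6667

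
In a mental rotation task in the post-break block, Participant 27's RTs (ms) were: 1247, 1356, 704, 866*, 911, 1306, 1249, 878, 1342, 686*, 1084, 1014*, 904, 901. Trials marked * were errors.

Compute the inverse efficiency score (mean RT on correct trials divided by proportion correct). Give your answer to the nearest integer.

1375 ms

Correct trials (n=11): 1247, 1356, 704, 911, 1306, 1249, 878, 1342, 1084, 904, 901
Mean correct RT = 11882/11 = 1080.1818 ms
Proportion correct = 11/14
IES = 1080.1818 / (11/14) = 1374.777 ms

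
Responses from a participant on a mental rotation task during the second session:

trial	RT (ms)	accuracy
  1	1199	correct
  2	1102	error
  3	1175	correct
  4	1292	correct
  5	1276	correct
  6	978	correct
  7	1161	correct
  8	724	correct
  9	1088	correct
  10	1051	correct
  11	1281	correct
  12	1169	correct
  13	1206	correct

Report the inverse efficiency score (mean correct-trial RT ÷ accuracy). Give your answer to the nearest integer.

1228 ms

Correct trials (n=12): 1199, 1175, 1292, 1276, 978, 1161, 724, 1088, 1051, 1281, 1169, 1206
Mean correct RT = 13600/12 = 1133.3333 ms
Proportion correct = 12/13
IES = 1133.3333 / (12/13) = 1227.778 ms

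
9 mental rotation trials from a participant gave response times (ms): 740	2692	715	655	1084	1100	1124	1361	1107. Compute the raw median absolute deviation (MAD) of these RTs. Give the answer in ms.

Sorted: 655, 715, 740, 1084, 1100, 1107, 1124, 1361, 2692 → median = 1100
|x − 1100|: 360, 1592, 385, 445, 16, 0, 24, 261, 7
Sorted deviations: 0, 7, 16, 24, 261, 360, 385, 445, 1592 → MAD = 261

261 ms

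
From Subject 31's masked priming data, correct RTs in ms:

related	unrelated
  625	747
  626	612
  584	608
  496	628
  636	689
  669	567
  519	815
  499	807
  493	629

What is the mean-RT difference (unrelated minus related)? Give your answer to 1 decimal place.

M(related) = 5147/9 = 571.889
M(unrelated) = 6102/9 = 678.000
Difference = 678.000 − 571.889 = 106.111 ms

106.1 ms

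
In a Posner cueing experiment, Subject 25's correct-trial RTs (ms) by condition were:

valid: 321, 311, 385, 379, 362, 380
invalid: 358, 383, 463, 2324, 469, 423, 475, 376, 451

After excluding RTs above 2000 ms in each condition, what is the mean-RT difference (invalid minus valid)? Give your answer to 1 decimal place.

invalid: exclude 2324
M(valid) = 2138/6 = 356.333
M(invalid) = 3398/8 = 424.750
Difference = 424.750 − 356.333 = 68.417 ms

68.4 ms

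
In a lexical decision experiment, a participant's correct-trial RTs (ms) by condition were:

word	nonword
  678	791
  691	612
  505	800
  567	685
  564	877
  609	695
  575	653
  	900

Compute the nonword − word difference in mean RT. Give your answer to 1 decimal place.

M(word) = 4189/7 = 598.429
M(nonword) = 6013/8 = 751.625
Difference = 751.625 − 598.429 = 153.196 ms

153.2 ms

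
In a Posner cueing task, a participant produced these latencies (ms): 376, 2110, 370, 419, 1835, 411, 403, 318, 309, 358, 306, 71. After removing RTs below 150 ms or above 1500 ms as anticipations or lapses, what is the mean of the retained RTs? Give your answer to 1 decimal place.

363.3 ms

Excluded: 71, 1835, 2110
Retained (n=9): Σ = 3270
Mean = 3270/9 = 363.3333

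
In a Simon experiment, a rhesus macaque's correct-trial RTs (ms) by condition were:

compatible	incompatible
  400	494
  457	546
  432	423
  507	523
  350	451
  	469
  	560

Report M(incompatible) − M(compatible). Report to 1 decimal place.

65.9 ms

M(compatible) = 2146/5 = 429.200
M(incompatible) = 3466/7 = 495.143
Difference = 495.143 − 429.200 = 65.943 ms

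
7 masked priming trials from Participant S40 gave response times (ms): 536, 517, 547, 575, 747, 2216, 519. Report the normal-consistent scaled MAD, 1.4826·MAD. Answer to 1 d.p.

41.5 ms

Sorted: 517, 519, 536, 547, 575, 747, 2216 → median = 547
|x − 547| sorted: 0, 11, 28, 28, 30, 200, 1669 → MAD = 28
Robust SD ≈ 1.4826 × 28 = 41.513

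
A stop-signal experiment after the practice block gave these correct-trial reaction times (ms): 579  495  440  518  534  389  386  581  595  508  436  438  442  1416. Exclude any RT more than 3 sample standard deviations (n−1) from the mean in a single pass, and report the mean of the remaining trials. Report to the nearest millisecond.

n = 14, ΣRT = 7757, M = 554.071
Σ(x−M)² = 861740.93; s = √(861740.93/13) = 257.464
Cutoffs: 554.071 ± 3·257.464 → [-218.3, 1326.5]
Outside: 1416 → excluded.
Retained (n=13): Σ = 6341, mean = 6341/13 = 487.769

488 ms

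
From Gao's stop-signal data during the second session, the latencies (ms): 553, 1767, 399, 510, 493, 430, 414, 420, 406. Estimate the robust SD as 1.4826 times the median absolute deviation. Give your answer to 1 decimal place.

Sorted: 399, 406, 414, 420, 430, 493, 510, 553, 1767 → median = 430
|x − 430| sorted: 0, 10, 16, 24, 31, 63, 80, 123, 1337 → MAD = 31
Robust SD ≈ 1.4826 × 31 = 45.961

46.0 ms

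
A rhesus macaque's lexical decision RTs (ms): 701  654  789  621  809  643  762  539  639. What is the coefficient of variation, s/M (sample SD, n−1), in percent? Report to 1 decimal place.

n = 9, Σ = 6157, M = 684.1111
Σ(x−M)² = 62622.889; s = √(62622.889/8) = 88.4752
CV = 88.4752 / 684.1111 = 0.12933 = 12.933%

12.9%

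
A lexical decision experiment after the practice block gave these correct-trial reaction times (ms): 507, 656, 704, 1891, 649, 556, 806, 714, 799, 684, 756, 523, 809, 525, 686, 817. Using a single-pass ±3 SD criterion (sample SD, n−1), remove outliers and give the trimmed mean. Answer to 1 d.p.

679.4 ms

n = 16, ΣRT = 12082, M = 755.125
Σ(x−M)² = 1544743.75; s = √(1544743.75/15) = 320.910
Cutoffs: 755.125 ± 3·320.910 → [-207.6, 1717.9]
Outside: 1891 → excluded.
Retained (n=15): Σ = 10191, mean = 10191/15 = 679.400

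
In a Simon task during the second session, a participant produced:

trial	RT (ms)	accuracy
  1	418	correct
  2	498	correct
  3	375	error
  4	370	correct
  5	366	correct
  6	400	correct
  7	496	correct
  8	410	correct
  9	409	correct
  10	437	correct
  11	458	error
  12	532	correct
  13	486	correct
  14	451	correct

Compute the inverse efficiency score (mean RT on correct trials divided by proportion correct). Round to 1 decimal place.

Correct trials (n=12): 418, 498, 370, 366, 400, 496, 410, 409, 437, 532, 486, 451
Mean correct RT = 5273/12 = 439.4167 ms
Proportion correct = 12/14
IES = 439.4167 / (12/14) = 512.653 ms

512.7 ms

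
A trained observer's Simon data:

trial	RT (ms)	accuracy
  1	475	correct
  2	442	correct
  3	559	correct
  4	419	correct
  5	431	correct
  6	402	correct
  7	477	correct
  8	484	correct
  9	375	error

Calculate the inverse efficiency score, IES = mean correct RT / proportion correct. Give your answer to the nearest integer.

Correct trials (n=8): 475, 442, 559, 419, 431, 402, 477, 484
Mean correct RT = 3689/8 = 461.1250 ms
Proportion correct = 8/9
IES = 461.1250 / (8/9) = 518.766 ms

519 ms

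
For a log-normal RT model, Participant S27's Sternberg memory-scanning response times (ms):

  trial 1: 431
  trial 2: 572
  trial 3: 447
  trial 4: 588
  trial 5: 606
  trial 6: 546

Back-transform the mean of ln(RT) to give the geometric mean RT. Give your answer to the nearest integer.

527 ms

ln(RT): 6.0661, 6.3491, 6.1026, 6.3767, 6.4069, 6.3026
Mean ln(RT) = 37.6040/6 = 6.26734
Geometric mean = exp(6.26734) = 527.07 ms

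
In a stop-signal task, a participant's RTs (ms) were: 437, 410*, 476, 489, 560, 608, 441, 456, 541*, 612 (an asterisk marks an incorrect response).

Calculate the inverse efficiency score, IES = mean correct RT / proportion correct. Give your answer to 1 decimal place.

637.3 ms

Correct trials (n=8): 437, 476, 489, 560, 608, 441, 456, 612
Mean correct RT = 4079/8 = 509.8750 ms
Proportion correct = 8/10
IES = 509.8750 / (8/10) = 637.344 ms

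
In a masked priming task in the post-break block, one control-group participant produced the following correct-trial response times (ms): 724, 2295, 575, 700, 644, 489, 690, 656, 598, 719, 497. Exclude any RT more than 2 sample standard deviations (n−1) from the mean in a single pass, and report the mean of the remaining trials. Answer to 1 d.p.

629.2 ms

n = 11, ΣRT = 8587, M = 780.636
Σ(x−M)² = 2590368.55; s = √(2590368.55/10) = 508.957
Cutoffs: 780.636 ± 2·508.957 → [-237.3, 1798.5]
Outside: 2295 → excluded.
Retained (n=10): Σ = 6292, mean = 6292/10 = 629.200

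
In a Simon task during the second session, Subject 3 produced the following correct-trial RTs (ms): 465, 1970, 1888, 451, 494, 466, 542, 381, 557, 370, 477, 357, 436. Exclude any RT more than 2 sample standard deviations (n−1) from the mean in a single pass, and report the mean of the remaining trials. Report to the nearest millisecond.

454 ms

n = 13, ΣRT = 8854, M = 681.077
Σ(x−M)² = 3727154.92; s = √(3727154.92/12) = 557.312
Cutoffs: 681.077 ± 2·557.312 → [-433.5, 1795.7]
Outside: 1888, 1970 → excluded.
Retained (n=11): Σ = 4996, mean = 4996/11 = 454.182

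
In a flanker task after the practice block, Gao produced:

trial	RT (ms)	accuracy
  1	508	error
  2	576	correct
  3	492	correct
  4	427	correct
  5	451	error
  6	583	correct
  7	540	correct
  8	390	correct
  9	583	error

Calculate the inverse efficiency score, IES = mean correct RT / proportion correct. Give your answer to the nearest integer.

Correct trials (n=6): 576, 492, 427, 583, 540, 390
Mean correct RT = 3008/6 = 501.3333 ms
Proportion correct = 6/9
IES = 501.3333 / (6/9) = 752.000 ms

752 ms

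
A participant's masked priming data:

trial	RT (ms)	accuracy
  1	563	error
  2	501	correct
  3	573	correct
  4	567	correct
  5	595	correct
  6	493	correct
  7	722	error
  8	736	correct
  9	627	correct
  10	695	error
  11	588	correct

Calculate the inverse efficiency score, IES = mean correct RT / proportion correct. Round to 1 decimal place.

804.4 ms

Correct trials (n=8): 501, 573, 567, 595, 493, 736, 627, 588
Mean correct RT = 4680/8 = 585.0000 ms
Proportion correct = 8/11
IES = 585.0000 / (8/11) = 804.375 ms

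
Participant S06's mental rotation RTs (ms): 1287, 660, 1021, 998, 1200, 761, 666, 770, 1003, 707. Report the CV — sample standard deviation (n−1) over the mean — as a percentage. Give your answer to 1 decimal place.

24.9%

n = 10, Σ = 9073, M = 907.3000
Σ(x−M)² = 459916.100; s = √(459916.100/9) = 226.0570
CV = 226.0570 / 907.3000 = 0.24915 = 24.915%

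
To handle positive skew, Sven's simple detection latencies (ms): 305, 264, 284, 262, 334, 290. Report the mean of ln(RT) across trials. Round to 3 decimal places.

ln(RT): 5.7203, 5.5759, 5.6490, 5.5683, 5.8111, 5.6699
Σ ln(RT) = 33.9946
Mean = 33.9946/6 = 5.66577

5.666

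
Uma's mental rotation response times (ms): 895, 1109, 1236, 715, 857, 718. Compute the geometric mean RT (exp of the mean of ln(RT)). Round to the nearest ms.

902 ms

ln(RT): 6.7968, 7.0112, 7.1196, 6.5723, 6.7534, 6.5765
Mean ln(RT) = 40.8299/6 = 6.80498
Geometric mean = exp(6.80498) = 902.33 ms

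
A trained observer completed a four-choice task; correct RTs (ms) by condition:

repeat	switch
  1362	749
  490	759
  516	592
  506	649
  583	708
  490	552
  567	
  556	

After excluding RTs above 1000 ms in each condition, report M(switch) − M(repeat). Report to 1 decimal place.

repeat: exclude 1362
M(repeat) = 3708/7 = 529.714
M(switch) = 4009/6 = 668.167
Difference = 668.167 − 529.714 = 138.452 ms

138.5 ms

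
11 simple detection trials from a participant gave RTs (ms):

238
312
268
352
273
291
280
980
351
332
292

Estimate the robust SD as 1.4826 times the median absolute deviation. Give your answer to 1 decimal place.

35.6 ms

Sorted: 238, 268, 273, 280, 291, 292, 312, 332, 351, 352, 980 → median = 292
|x − 292| sorted: 0, 1, 12, 19, 20, 24, 40, 54, 59, 60, 688 → MAD = 24
Robust SD ≈ 1.4826 × 24 = 35.582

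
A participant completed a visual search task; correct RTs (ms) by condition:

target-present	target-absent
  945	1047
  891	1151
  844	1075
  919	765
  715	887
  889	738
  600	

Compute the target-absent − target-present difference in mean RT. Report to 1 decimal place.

M(target-present) = 5803/7 = 829.000
M(target-absent) = 5663/6 = 943.833
Difference = 943.833 − 829.000 = 114.833 ms

114.8 ms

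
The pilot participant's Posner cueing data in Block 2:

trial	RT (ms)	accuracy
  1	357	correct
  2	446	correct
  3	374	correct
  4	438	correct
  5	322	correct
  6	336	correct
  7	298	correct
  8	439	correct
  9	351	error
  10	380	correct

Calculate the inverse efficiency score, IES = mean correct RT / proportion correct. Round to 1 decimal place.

418.5 ms

Correct trials (n=9): 357, 446, 374, 438, 322, 336, 298, 439, 380
Mean correct RT = 3390/9 = 376.6667 ms
Proportion correct = 9/10
IES = 376.6667 / (9/10) = 418.519 ms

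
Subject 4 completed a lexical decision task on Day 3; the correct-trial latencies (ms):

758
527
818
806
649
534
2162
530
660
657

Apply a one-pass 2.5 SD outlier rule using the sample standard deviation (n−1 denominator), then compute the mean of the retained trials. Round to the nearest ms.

660 ms

n = 10, ΣRT = 8101, M = 810.100
Σ(x−M)² = 2137182.90; s = √(2137182.90/9) = 487.304
Cutoffs: 810.100 ± 2.5·487.304 → [-408.2, 2028.4]
Outside: 2162 → excluded.
Retained (n=9): Σ = 5939, mean = 5939/9 = 659.889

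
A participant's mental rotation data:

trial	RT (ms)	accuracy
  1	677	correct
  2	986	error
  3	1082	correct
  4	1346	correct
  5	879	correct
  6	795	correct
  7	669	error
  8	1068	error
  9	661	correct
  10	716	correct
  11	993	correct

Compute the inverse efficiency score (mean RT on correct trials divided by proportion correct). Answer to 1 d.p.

1228.7 ms

Correct trials (n=8): 677, 1082, 1346, 879, 795, 661, 716, 993
Mean correct RT = 7149/8 = 893.6250 ms
Proportion correct = 8/11
IES = 893.6250 / (8/11) = 1228.734 ms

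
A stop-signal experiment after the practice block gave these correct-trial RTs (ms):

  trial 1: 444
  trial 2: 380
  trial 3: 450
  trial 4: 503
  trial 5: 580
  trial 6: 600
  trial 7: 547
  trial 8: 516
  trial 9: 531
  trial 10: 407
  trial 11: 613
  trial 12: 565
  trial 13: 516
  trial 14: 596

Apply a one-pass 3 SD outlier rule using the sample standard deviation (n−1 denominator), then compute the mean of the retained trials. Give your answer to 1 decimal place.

517.7 ms

n = 14, ΣRT = 7248, M = 517.714
Σ(x−M)² = 70592.86; s = √(70592.86/13) = 73.690
Cutoffs: 517.714 ± 3·73.690 → [296.6, 738.8]
No RTs fall outside the cutoffs; all 14 retained. Mean = 7248/14 = 517.714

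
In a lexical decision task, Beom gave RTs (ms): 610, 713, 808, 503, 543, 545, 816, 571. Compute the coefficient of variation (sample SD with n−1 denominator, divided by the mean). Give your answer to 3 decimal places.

0.194

n = 8, Σ = 5109, M = 638.6250
Σ(x−M)² = 107377.875; s = √(107377.875/7) = 123.8535
CV = 123.8535 / 638.6250 = 0.19394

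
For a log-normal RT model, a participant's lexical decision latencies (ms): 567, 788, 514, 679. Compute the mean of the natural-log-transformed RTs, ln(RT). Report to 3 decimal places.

ln(RT): 6.3404, 6.6695, 6.2422, 6.5206
Σ ln(RT) = 25.7727
Mean = 25.7727/4 = 6.44318

6.443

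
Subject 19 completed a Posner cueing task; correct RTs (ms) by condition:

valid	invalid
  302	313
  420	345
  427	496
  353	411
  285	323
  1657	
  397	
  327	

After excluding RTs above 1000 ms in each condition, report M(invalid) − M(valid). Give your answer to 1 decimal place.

valid: exclude 1657
M(valid) = 2511/7 = 358.714
M(invalid) = 1888/5 = 377.600
Difference = 377.600 − 358.714 = 18.886 ms

18.9 ms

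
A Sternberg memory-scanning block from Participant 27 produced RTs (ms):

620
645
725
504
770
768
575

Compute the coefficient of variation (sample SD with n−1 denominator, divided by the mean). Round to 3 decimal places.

0.154

n = 7, Σ = 4607, M = 658.1429
Σ(x−M)² = 61350.857; s = √(61350.857/6) = 101.1194
CV = 101.1194 / 658.1429 = 0.15364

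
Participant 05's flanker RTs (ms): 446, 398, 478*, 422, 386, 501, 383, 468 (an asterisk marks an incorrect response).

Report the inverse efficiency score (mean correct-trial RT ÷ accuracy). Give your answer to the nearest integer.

490 ms

Correct trials (n=7): 446, 398, 422, 386, 501, 383, 468
Mean correct RT = 3004/7 = 429.1429 ms
Proportion correct = 7/8
IES = 429.1429 / (7/8) = 490.449 ms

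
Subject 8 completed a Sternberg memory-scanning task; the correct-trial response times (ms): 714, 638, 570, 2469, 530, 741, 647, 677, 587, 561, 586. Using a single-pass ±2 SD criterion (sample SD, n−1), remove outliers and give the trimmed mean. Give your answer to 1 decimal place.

n = 11, ΣRT = 8720, M = 792.727
Σ(x−M)² = 3134724.18; s = √(3134724.18/10) = 559.886
Cutoffs: 792.727 ± 2·559.886 → [-327.0, 1912.5]
Outside: 2469 → excluded.
Retained (n=10): Σ = 6251, mean = 6251/10 = 625.100

625.1 ms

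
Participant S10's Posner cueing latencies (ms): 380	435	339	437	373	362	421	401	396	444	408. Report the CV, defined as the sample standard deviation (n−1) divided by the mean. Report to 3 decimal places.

0.084

n = 11, Σ = 4396, M = 399.6364
Σ(x−M)² = 11344.545; s = √(11344.545/10) = 33.6817
CV = 33.6817 / 399.6364 = 0.08428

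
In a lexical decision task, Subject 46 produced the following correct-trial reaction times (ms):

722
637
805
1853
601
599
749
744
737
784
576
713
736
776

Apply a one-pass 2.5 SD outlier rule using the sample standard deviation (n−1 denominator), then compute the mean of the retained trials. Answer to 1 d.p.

706.1 ms

n = 14, ΣRT = 11032, M = 788.000
Σ(x−M)² = 1291852.00; s = √(1291852.00/13) = 315.235
Cutoffs: 788.000 ± 2.5·315.235 → [-0.1, 1576.1]
Outside: 1853 → excluded.
Retained (n=13): Σ = 9179, mean = 9179/13 = 706.077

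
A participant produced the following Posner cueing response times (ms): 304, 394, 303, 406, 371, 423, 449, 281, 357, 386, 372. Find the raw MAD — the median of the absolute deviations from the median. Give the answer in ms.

Sorted: 281, 303, 304, 357, 371, 372, 386, 394, 406, 423, 449 → median = 372
|x − 372|: 68, 22, 69, 34, 1, 51, 77, 91, 15, 14, 0
Sorted deviations: 0, 1, 14, 15, 22, 34, 51, 68, 69, 77, 91 → MAD = 34

34 ms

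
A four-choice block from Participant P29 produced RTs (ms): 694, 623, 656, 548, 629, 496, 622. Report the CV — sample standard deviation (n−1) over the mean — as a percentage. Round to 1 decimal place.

10.9%

n = 7, Σ = 4268, M = 609.7143
Σ(x−M)² = 26685.429; s = √(26685.429/6) = 66.6901
CV = 66.6901 / 609.7143 = 0.10938 = 10.938%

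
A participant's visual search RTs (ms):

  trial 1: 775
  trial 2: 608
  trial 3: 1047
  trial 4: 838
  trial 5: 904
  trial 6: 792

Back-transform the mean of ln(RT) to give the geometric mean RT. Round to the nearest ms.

ln(RT): 6.6529, 6.4102, 6.9537, 6.7310, 6.8068, 6.6746
Mean ln(RT) = 40.2291/6 = 6.70486
Geometric mean = exp(6.70486) = 816.36 ms

816 ms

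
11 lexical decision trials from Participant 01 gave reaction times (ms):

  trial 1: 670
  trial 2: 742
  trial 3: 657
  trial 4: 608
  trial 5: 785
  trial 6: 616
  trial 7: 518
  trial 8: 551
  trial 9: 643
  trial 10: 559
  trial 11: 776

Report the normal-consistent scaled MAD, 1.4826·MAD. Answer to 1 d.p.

124.5 ms

Sorted: 518, 551, 559, 608, 616, 643, 657, 670, 742, 776, 785 → median = 643
|x − 643| sorted: 0, 14, 27, 27, 35, 84, 92, 99, 125, 133, 142 → MAD = 84
Robust SD ≈ 1.4826 × 84 = 124.538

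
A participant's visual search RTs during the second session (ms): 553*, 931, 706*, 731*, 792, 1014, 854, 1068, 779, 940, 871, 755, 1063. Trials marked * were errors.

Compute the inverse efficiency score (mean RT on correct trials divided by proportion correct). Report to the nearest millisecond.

Correct trials (n=10): 931, 792, 1014, 854, 1068, 779, 940, 871, 755, 1063
Mean correct RT = 9067/10 = 906.7000 ms
Proportion correct = 10/13
IES = 906.7000 / (10/13) = 1178.710 ms

1179 ms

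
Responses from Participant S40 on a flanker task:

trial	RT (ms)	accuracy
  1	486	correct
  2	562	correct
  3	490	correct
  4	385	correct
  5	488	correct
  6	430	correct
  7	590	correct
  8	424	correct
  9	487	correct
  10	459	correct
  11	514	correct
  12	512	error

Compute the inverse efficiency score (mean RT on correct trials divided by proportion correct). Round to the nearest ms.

527 ms

Correct trials (n=11): 486, 562, 490, 385, 488, 430, 590, 424, 487, 459, 514
Mean correct RT = 5315/11 = 483.1818 ms
Proportion correct = 11/12
IES = 483.1818 / (11/12) = 527.107 ms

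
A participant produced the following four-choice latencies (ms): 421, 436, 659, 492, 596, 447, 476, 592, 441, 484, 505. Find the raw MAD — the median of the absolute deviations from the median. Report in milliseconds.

Sorted: 421, 436, 441, 447, 476, 484, 492, 505, 592, 596, 659 → median = 484
|x − 484|: 63, 48, 175, 8, 112, 37, 8, 108, 43, 0, 21
Sorted deviations: 0, 8, 8, 21, 37, 43, 48, 63, 108, 112, 175 → MAD = 43

43 ms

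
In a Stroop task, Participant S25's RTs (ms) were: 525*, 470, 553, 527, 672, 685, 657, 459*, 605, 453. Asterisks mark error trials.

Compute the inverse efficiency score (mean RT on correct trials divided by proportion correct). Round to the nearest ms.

722 ms

Correct trials (n=8): 470, 553, 527, 672, 685, 657, 605, 453
Mean correct RT = 4622/8 = 577.7500 ms
Proportion correct = 8/10
IES = 577.7500 / (8/10) = 722.188 ms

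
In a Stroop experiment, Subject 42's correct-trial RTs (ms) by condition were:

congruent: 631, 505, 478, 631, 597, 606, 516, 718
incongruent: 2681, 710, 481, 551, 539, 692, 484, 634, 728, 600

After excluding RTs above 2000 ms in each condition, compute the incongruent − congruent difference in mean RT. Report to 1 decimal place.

16.9 ms

incongruent: exclude 2681
M(congruent) = 4682/8 = 585.250
M(incongruent) = 5419/9 = 602.111
Difference = 602.111 − 585.250 = 16.861 ms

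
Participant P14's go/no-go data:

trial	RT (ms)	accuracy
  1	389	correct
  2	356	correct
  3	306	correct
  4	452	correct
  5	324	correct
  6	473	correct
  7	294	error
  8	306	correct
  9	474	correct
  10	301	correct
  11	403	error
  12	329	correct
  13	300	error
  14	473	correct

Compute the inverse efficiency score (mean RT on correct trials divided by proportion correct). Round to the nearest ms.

Correct trials (n=11): 389, 356, 306, 452, 324, 473, 306, 474, 301, 329, 473
Mean correct RT = 4183/11 = 380.2727 ms
Proportion correct = 11/14
IES = 380.2727 / (11/14) = 483.983 ms

484 ms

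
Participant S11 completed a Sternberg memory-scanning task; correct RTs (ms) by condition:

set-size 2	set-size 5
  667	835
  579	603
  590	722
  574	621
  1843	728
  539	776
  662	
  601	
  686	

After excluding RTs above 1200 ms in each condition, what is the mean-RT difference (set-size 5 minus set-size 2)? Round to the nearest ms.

102 ms

set-size 2: exclude 1843
M(set-size 2) = 4898/8 = 612.250
M(set-size 5) = 4285/6 = 714.167
Difference = 714.167 − 612.250 = 101.917 ms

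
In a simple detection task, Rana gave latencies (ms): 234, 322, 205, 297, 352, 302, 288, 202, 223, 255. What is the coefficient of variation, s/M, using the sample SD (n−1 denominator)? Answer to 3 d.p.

0.193

n = 10, Σ = 2680, M = 268.0000
Σ(x−M)² = 24044.000; s = √(24044.000/9) = 51.6871
CV = 51.6871 / 268.0000 = 0.19286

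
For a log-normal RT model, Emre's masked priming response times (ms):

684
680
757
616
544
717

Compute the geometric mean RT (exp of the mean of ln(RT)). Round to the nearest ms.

663 ms

ln(RT): 6.5280, 6.5221, 6.6294, 6.4232, 6.2989, 6.5751
Mean ln(RT) = 38.9767/6 = 6.49611
Geometric mean = exp(6.49611) = 662.56 ms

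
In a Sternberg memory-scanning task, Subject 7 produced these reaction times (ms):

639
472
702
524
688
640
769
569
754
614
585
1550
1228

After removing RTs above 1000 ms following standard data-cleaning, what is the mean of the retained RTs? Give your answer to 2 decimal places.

Excluded: 1228, 1550
Retained (n=11): Σ = 6956
Mean = 6956/11 = 632.3636

632.36 ms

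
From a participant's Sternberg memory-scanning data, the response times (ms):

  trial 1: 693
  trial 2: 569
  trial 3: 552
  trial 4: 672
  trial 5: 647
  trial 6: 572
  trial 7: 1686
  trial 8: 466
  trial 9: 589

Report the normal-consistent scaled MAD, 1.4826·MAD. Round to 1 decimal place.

86.0 ms

Sorted: 466, 552, 569, 572, 589, 647, 672, 693, 1686 → median = 589
|x − 589| sorted: 0, 17, 20, 37, 58, 83, 104, 123, 1097 → MAD = 58
Robust SD ≈ 1.4826 × 58 = 85.991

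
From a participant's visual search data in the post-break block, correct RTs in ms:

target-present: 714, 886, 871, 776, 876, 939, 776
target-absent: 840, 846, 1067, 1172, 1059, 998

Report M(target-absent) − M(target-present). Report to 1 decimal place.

M(target-present) = 5838/7 = 834.000
M(target-absent) = 5982/6 = 997.000
Difference = 997.000 − 834.000 = 163.000 ms

163.0 ms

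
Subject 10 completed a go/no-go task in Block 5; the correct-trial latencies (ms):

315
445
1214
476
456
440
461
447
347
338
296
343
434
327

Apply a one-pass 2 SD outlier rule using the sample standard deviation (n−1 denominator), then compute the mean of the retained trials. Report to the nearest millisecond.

394 ms

n = 14, ΣRT = 6339, M = 452.786
Σ(x−M)² = 676482.36; s = √(676482.36/13) = 228.116
Cutoffs: 452.786 ± 2·228.116 → [-3.4, 909.0]
Outside: 1214 → excluded.
Retained (n=13): Σ = 5125, mean = 5125/13 = 394.231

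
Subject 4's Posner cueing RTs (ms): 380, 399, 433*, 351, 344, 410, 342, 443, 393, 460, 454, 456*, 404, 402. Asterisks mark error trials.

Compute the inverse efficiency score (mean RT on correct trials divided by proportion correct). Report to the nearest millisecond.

Correct trials (n=12): 380, 399, 351, 344, 410, 342, 443, 393, 460, 454, 404, 402
Mean correct RT = 4782/12 = 398.5000 ms
Proportion correct = 12/14
IES = 398.5000 / (12/14) = 464.917 ms

465 ms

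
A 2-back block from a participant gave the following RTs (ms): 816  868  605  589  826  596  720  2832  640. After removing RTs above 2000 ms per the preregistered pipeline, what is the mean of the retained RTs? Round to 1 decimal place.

Excluded: 2832
Retained (n=8): Σ = 5660
Mean = 5660/8 = 707.5000

707.5 ms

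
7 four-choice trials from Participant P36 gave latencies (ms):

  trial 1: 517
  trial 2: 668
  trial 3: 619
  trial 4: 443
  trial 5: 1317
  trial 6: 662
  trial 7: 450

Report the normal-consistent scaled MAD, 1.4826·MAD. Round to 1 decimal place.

Sorted: 443, 450, 517, 619, 662, 668, 1317 → median = 619
|x − 619| sorted: 0, 43, 49, 102, 169, 176, 698 → MAD = 102
Robust SD ≈ 1.4826 × 102 = 151.225

151.2 ms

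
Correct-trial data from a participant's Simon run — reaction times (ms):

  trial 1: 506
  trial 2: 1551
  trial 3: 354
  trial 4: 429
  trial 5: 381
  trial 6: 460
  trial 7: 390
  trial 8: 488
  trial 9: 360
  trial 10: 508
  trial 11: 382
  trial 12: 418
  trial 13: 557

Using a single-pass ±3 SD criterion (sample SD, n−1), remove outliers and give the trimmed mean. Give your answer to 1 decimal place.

n = 13, ΣRT = 6784, M = 521.846
Σ(x−M)² = 1196355.69; s = √(1196355.69/12) = 315.747
Cutoffs: 521.846 ± 3·315.747 → [-425.4, 1469.1]
Outside: 1551 → excluded.
Retained (n=12): Σ = 5233, mean = 5233/12 = 436.083

436.1 ms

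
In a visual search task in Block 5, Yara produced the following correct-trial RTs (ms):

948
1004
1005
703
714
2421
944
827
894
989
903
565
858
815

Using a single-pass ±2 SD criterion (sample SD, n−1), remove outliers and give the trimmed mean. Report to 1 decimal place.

n = 14, ΣRT = 13590, M = 970.714
Σ(x−M)² = 2477428.86; s = √(2477428.86/13) = 436.545
Cutoffs: 970.714 ± 2·436.545 → [97.6, 1843.8]
Outside: 2421 → excluded.
Retained (n=13): Σ = 11169, mean = 11169/13 = 859.154

859.2 ms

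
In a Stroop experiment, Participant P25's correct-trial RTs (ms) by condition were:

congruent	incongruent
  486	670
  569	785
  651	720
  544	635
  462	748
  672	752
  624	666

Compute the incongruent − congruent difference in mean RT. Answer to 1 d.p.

M(congruent) = 4008/7 = 572.571
M(incongruent) = 4976/7 = 710.857
Difference = 710.857 − 572.571 = 138.286 ms

138.3 ms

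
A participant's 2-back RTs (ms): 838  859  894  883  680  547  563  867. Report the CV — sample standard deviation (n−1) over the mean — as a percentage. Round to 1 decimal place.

n = 8, Σ = 6131, M = 766.3750
Σ(x−M)² = 150671.875; s = √(150671.875/7) = 146.7125
CV = 146.7125 / 766.3750 = 0.19144 = 19.144%

19.1%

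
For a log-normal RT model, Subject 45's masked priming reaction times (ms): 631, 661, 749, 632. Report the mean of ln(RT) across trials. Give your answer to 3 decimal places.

6.502

ln(RT): 6.4473, 6.4938, 6.6187, 6.4489
Σ ln(RT) = 26.0087
Mean = 26.0087/4 = 6.50217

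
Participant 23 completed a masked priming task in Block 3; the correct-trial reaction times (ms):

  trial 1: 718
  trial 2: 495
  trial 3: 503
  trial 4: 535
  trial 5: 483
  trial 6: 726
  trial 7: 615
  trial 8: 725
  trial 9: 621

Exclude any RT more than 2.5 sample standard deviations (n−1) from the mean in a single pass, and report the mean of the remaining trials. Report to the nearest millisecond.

602 ms

n = 9, ΣRT = 5421, M = 602.333
Σ(x−M)² = 84390.00; s = √(84390.00/8) = 102.707
Cutoffs: 602.333 ± 2.5·102.707 → [345.6, 859.1]
No RTs fall outside the cutoffs; all 9 retained. Mean = 5421/9 = 602.333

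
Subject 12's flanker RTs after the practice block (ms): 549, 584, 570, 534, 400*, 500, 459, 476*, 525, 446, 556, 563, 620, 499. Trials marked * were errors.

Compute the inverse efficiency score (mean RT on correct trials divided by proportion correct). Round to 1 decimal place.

622.7 ms

Correct trials (n=12): 549, 584, 570, 534, 500, 459, 525, 446, 556, 563, 620, 499
Mean correct RT = 6405/12 = 533.7500 ms
Proportion correct = 12/14
IES = 533.7500 / (12/14) = 622.708 ms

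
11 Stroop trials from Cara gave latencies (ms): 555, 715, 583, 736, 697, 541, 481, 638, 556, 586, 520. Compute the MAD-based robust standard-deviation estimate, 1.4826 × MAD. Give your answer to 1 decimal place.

Sorted: 481, 520, 541, 555, 556, 583, 586, 638, 697, 715, 736 → median = 583
|x − 583| sorted: 0, 3, 27, 28, 42, 55, 63, 102, 114, 132, 153 → MAD = 55
Robust SD ≈ 1.4826 × 55 = 81.543

81.5 ms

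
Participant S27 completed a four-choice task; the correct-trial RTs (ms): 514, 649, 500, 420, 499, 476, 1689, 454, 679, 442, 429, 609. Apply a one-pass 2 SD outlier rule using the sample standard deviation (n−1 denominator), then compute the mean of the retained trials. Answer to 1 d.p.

515.5 ms

n = 12, ΣRT = 7360, M = 613.333
Σ(x−M)² = 1343404.67; s = √(1343404.67/11) = 349.468
Cutoffs: 613.333 ± 2·349.468 → [-85.6, 1312.3]
Outside: 1689 → excluded.
Retained (n=11): Σ = 5671, mean = 5671/11 = 515.545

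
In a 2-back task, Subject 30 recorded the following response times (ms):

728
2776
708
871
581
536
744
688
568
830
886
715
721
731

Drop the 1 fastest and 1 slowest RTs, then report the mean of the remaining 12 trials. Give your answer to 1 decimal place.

730.9 ms

Sorted: 536, 568, 581, 688, 708, 715, 721, 728, 731, 744, 830, 871, 886, 2776
Drop lowest 1 (536) and highest 1 (2776)
Remaining (n=12): Σ = 8771, mean = 8771/12 = 730.917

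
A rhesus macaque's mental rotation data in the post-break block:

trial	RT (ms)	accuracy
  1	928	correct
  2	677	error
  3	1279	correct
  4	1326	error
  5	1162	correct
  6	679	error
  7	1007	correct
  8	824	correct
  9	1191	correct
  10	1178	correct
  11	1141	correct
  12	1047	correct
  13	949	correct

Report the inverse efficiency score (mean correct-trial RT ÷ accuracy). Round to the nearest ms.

1392 ms

Correct trials (n=10): 928, 1279, 1162, 1007, 824, 1191, 1178, 1141, 1047, 949
Mean correct RT = 10706/10 = 1070.6000 ms
Proportion correct = 10/13
IES = 1070.6000 / (10/13) = 1391.780 ms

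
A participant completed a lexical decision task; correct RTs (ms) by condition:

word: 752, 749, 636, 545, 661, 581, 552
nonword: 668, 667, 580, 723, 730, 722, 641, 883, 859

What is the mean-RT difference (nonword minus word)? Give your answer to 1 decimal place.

79.8 ms

M(word) = 4476/7 = 639.429
M(nonword) = 6473/9 = 719.222
Difference = 719.222 − 639.429 = 79.794 ms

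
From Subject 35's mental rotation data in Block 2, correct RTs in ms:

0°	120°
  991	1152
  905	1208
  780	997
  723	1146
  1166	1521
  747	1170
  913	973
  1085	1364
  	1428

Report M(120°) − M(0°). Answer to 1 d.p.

M(0°) = 7310/8 = 913.750
M(120°) = 10959/9 = 1217.667
Difference = 1217.667 − 913.750 = 303.917 ms

303.9 ms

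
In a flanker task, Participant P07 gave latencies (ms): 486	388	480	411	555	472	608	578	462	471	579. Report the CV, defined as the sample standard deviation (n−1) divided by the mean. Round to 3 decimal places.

0.143

n = 11, Σ = 5490, M = 499.0909
Σ(x−M)² = 51134.909; s = √(51134.909/10) = 71.5087
CV = 71.5087 / 499.0909 = 0.14328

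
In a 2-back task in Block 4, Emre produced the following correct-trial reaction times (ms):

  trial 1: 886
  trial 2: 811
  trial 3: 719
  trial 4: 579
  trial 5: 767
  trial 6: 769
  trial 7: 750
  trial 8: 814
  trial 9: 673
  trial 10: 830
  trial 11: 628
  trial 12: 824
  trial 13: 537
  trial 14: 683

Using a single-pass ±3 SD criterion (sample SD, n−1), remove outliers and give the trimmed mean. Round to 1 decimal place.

733.6 ms

n = 14, ΣRT = 10270, M = 733.571
Σ(x−M)² = 135933.43; s = √(135933.43/13) = 102.257
Cutoffs: 733.571 ± 3·102.257 → [426.8, 1040.3]
No RTs fall outside the cutoffs; all 14 retained. Mean = 10270/14 = 733.571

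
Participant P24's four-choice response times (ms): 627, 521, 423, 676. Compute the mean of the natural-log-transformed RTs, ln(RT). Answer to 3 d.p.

ln(RT): 6.4409, 6.2558, 6.0474, 6.5162
Σ ln(RT) = 25.2603
Mean = 25.2603/4 = 6.31507

6.315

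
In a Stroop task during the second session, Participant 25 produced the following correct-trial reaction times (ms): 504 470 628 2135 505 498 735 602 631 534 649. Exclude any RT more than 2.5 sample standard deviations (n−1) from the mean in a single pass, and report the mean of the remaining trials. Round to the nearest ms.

n = 11, ΣRT = 7891, M = 717.364
Σ(x−M)² = 2276984.55; s = √(2276984.55/10) = 477.178
Cutoffs: 717.364 ± 2.5·477.178 → [-475.6, 1910.3]
Outside: 2135 → excluded.
Retained (n=10): Σ = 5756, mean = 5756/10 = 575.600

576 ms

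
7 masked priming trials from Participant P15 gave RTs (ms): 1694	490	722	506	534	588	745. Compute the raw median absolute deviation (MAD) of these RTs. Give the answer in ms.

Sorted: 490, 506, 534, 588, 722, 745, 1694 → median = 588
|x − 588|: 1106, 98, 134, 82, 54, 0, 157
Sorted deviations: 0, 54, 82, 98, 134, 157, 1106 → MAD = 98

98 ms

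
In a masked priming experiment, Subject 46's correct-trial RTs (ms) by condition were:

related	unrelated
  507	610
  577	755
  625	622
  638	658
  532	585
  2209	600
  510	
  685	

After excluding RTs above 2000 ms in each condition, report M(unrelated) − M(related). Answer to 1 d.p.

related: exclude 2209
M(related) = 4074/7 = 582.000
M(unrelated) = 3830/6 = 638.333
Difference = 638.333 − 582.000 = 56.333 ms

56.3 ms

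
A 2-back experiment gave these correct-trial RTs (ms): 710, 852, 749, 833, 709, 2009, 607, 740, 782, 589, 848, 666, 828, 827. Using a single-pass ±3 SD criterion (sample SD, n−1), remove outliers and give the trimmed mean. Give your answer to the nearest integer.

749 ms

n = 14, ΣRT = 11749, M = 839.214
Σ(x−M)² = 1570394.36; s = √(1570394.36/13) = 347.562
Cutoffs: 839.214 ± 3·347.562 → [-203.5, 1881.9]
Outside: 2009 → excluded.
Retained (n=13): Σ = 9740, mean = 9740/13 = 749.231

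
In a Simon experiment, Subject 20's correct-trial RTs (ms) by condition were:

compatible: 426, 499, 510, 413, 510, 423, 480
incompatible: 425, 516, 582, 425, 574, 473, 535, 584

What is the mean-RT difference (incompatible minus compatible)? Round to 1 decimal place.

48.4 ms

M(compatible) = 3261/7 = 465.857
M(incompatible) = 4114/8 = 514.250
Difference = 514.250 − 465.857 = 48.393 ms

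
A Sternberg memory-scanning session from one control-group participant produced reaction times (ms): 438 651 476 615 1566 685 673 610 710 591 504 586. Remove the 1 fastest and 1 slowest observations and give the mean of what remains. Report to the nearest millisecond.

610 ms

Sorted: 438, 476, 504, 586, 591, 610, 615, 651, 673, 685, 710, 1566
Drop lowest 1 (438) and highest 1 (1566)
Remaining (n=10): Σ = 6101, mean = 6101/10 = 610.100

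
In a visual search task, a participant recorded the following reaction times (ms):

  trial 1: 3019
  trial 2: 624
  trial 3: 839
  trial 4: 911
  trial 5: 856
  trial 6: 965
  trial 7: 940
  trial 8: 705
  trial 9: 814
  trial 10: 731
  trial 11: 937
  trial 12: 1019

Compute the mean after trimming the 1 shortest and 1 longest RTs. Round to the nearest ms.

872 ms

Sorted: 624, 705, 731, 814, 839, 856, 911, 937, 940, 965, 1019, 3019
Drop lowest 1 (624) and highest 1 (3019)
Remaining (n=10): Σ = 8717, mean = 8717/10 = 871.700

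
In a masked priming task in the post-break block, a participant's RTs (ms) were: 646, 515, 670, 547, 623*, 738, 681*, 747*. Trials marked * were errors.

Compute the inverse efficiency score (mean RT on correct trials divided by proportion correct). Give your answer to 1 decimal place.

Correct trials (n=5): 646, 515, 670, 547, 738
Mean correct RT = 3116/5 = 623.2000 ms
Proportion correct = 5/8
IES = 623.2000 / (5/8) = 997.120 ms

997.1 ms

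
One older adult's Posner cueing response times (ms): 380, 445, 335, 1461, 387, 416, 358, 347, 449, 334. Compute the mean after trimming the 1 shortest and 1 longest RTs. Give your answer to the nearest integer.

390 ms

Sorted: 334, 335, 347, 358, 380, 387, 416, 445, 449, 1461
Drop lowest 1 (334) and highest 1 (1461)
Remaining (n=8): Σ = 3117, mean = 3117/8 = 389.625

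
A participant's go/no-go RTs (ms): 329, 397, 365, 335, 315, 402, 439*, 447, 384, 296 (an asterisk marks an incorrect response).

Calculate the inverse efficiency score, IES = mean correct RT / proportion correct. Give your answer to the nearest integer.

Correct trials (n=9): 329, 397, 365, 335, 315, 402, 447, 384, 296
Mean correct RT = 3270/9 = 363.3333 ms
Proportion correct = 9/10
IES = 363.3333 / (9/10) = 403.704 ms

404 ms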